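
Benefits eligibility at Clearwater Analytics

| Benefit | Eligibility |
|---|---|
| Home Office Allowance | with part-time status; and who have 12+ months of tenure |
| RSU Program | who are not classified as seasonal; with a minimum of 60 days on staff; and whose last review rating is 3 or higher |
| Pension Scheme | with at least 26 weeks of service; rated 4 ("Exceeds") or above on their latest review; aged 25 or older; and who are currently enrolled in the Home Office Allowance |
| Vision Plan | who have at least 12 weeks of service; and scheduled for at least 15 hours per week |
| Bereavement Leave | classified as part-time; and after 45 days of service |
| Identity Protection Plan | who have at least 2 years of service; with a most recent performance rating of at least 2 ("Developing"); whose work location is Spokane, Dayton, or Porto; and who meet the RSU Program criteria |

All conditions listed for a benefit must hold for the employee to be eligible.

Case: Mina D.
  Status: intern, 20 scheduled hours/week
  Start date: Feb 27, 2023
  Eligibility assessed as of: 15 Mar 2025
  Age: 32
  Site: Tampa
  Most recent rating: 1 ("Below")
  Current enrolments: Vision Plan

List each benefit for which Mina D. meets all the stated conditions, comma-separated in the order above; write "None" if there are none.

Vision Plan

Service from Feb 27, 2023 to 15 Mar 2025: 747 days.
Home Office Allowance — status intern ✗ (requires part-time) → not eligible.
RSU Program — status intern ✓ (not excluded); service 747 days ≥ 60 days ✓; rating 1 < 3 ✗ → not eligible.
Pension Scheme — service 747 days ≥ 26 weeks (≈182 days) ✓; rating 1 < 4 ✗ → not eligible.
Vision Plan — service 747 days ≥ 12 weeks (≈84 days) ✓; 20 hrs/wk ≥ 15 ✓ → eligible.
Bereavement Leave — status intern ✗ (requires part-time) → not eligible.
Identity Protection Plan — service 747 days ≥ 2 years (≈730 days) ✓; rating 1 < 2 ✗ → not eligible.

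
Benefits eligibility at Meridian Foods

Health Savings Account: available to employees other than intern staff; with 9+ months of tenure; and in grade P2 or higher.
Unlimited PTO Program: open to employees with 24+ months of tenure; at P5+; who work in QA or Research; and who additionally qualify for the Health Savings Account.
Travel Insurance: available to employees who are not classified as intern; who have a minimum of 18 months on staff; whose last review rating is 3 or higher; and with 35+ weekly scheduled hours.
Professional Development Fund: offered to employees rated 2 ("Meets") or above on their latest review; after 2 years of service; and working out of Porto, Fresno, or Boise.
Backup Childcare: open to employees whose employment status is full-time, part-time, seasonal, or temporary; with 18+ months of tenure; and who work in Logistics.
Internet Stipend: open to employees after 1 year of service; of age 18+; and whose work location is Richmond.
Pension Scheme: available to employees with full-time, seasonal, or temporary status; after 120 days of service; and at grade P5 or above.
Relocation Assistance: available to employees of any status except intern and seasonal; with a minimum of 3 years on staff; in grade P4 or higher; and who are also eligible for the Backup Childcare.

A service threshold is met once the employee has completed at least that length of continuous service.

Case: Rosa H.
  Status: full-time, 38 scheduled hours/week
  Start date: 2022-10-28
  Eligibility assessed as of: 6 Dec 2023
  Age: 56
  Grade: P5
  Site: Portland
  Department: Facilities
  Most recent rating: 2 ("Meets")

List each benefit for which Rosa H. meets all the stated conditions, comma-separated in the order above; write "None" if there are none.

Service from 2022-10-28 to 6 Dec 2023: 404 days.
Health Savings Account — status full-time ✓ (not excluded); service 404 days ≥ 9 months (≈270 days) ✓; grade P5 ≥ P2 ✓ → eligible.
Unlimited PTO Program — service 404 days < 24 months (≈720 days) ✗ → not eligible.
Travel Insurance — status full-time ✓ (not excluded); service 404 days < 18 months (≈540 days) ✗ → not eligible.
Professional Development Fund — rating 2 ≥ 2 ✓; service 404 days < 2 years (≈730 days) ✗ → not eligible.
Backup Childcare — status full-time ✓; service 404 days < 18 months (≈540 days) ✗ → not eligible.
Internet Stipend — service 404 days ≥ 1 year (≈365 days) ✓; age 56 ≥ 18 ✓; site Portland ✗ (not Richmond) → not eligible.
Pension Scheme — status full-time ✓; service 404 days ≥ 120 days ✓; grade P5 ≥ P5 ✓ → eligible.
Relocation Assistance — status full-time ✓ (not excluded); service 404 days < 3 years (≈1095 days) ✗ → not eligible.

Health Savings Account, Pension Scheme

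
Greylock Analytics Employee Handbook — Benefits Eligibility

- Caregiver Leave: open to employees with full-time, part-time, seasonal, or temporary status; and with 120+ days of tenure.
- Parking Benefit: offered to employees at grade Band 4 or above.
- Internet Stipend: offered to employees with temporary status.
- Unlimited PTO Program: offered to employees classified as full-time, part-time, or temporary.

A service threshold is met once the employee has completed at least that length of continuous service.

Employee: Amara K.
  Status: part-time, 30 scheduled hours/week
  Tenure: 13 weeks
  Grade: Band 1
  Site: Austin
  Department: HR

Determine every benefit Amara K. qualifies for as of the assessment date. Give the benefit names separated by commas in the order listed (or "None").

Unlimited PTO Program

Caregiver Leave — status part-time ✓; service 13 weeks < 120 days ✗ → not eligible.
Parking Benefit — grade Band 1 < Band 4 ✗ → not eligible.
Internet Stipend — status part-time ✗ (requires temporary) → not eligible.
Unlimited PTO Program — status part-time ✓ → eligible.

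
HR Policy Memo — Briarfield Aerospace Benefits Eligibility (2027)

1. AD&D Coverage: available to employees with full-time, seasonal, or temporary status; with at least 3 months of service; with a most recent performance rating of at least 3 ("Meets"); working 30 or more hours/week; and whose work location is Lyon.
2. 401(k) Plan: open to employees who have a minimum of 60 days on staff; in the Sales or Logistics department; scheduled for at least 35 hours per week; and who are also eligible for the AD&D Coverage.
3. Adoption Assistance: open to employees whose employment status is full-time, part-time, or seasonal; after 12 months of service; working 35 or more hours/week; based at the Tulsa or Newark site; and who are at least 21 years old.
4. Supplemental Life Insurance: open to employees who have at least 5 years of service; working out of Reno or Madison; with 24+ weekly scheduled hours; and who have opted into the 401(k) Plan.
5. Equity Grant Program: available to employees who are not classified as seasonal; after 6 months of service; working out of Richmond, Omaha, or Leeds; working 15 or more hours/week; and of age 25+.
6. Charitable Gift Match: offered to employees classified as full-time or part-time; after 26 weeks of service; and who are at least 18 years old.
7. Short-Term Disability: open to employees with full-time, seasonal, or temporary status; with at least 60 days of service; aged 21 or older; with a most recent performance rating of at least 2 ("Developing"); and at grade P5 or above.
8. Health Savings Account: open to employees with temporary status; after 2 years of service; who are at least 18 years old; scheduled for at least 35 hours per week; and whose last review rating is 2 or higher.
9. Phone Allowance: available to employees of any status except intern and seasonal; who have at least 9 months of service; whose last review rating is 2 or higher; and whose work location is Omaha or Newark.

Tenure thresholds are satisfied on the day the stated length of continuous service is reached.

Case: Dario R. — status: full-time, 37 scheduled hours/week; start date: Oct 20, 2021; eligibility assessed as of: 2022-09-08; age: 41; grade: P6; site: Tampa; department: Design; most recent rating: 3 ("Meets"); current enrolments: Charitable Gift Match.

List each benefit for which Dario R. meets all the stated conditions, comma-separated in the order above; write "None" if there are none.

Charitable Gift Match, Short-Term Disability

Service from Oct 20, 2021 to 2022-09-08: 323 days.
AD&D Coverage — status full-time ✓; service 323 days ≥ 3 months (≈90 days) ✓; rating 3 ≥ 3 ✓; 37 hrs/wk ≥ 30 ✓; site Tampa ✗ (not Lyon) → not eligible.
401(k) Plan — service 323 days ≥ 60 days ✓; dept Design ✗ → not eligible.
Adoption Assistance — status full-time ✓; service 323 days < 12 months (≈360 days) ✗ → not eligible.
Supplemental Life Insurance — service 323 days < 5 years (≈1825 days) ✗ → not eligible.
Equity Grant Program — status full-time ✓ (not excluded); service 323 days ≥ 6 months (≈180 days) ✓; site Tampa ✗ (not Richmond, Omaha, or Leeds) → not eligible.
Charitable Gift Match — status full-time ✓; service 323 days ≥ 26 weeks (≈182 days) ✓; age 41 ≥ 18 ✓ → eligible.
Short-Term Disability — status full-time ✓; service 323 days ≥ 60 days ✓; age 41 ≥ 21 ✓; rating 3 ≥ 2 ✓; grade P6 ≥ P5 ✓ → eligible.
Health Savings Account — status full-time ✗ (requires temporary) → not eligible.
Phone Allowance — status full-time ✓ (not excluded); service 323 days ≥ 9 months (≈270 days) ✓; rating 3 ≥ 2 ✓; site Tampa ✗ (not Omaha or Newark) → not eligible.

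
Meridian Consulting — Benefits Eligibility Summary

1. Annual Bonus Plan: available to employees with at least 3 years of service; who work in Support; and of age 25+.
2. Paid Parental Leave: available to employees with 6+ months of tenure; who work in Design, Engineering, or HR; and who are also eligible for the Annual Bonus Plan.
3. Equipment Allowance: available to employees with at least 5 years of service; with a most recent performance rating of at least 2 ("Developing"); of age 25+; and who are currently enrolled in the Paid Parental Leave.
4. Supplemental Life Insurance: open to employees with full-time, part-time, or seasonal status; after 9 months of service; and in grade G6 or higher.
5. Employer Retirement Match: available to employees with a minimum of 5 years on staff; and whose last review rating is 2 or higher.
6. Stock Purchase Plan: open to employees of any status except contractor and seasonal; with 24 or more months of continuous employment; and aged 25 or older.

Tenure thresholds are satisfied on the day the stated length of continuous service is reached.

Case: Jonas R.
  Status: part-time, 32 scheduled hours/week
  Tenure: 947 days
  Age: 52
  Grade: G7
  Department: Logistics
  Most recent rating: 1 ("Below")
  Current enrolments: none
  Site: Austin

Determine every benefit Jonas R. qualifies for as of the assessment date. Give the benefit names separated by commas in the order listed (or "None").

Annual Bonus Plan — service 947 days < 3 years (≈1095 days) ✗ → not eligible.
Paid Parental Leave — service 947 days ≥ 6 months (≈180 days) ✓; dept Logistics ✗ → not eligible.
Equipment Allowance — service 947 days < 5 years (≈1825 days) ✗ → not eligible.
Supplemental Life Insurance — status part-time ✓; service 947 days ≥ 9 months (≈270 days) ✓; grade G7 ≥ G6 ✓ → eligible.
Employer Retirement Match — service 947 days < 5 years (≈1825 days) ✗ → not eligible.
Stock Purchase Plan — status part-time ✓ (not excluded); service 947 days ≥ 24 months (≈720 days) ✓; age 52 ≥ 25 ✓ → eligible.

Supplemental Life Insurance, Stock Purchase Plan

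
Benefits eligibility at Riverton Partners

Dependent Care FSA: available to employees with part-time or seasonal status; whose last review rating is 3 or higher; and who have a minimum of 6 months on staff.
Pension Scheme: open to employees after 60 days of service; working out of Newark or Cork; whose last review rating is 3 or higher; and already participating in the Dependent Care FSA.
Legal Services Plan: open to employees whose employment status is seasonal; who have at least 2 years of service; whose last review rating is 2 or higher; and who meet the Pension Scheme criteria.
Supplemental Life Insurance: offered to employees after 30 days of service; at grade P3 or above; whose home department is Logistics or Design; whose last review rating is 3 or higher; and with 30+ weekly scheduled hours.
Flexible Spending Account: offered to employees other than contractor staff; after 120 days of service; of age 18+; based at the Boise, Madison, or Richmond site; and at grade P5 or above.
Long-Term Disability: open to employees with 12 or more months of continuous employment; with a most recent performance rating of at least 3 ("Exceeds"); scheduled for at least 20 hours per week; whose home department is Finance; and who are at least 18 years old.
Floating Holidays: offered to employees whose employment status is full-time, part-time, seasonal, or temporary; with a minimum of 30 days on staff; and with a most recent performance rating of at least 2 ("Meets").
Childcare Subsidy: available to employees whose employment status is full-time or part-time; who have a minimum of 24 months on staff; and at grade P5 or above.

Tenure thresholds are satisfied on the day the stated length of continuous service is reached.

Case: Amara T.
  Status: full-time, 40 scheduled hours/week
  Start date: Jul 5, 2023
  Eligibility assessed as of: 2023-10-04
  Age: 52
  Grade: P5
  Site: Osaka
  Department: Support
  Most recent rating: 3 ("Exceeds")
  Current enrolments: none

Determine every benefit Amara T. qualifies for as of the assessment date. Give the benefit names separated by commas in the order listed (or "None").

Service from Jul 5, 2023 to 2023-10-04: 91 days.
Dependent Care FSA — status full-time ✗ (requires part-time or seasonal) → not eligible.
Pension Scheme — service 91 days ≥ 60 days ✓; site Osaka ✗ (not Newark or Cork) → not eligible.
Legal Services Plan — status full-time ✗ (requires seasonal) → not eligible.
Supplemental Life Insurance — service 91 days ≥ 30 days ✓; grade P5 ≥ P3 ✓; dept Support ✗ → not eligible.
Flexible Spending Account — status full-time ✓ (not excluded); service 91 days < 120 days ✗ → not eligible.
Long-Term Disability — service 91 days < 12 months (≈360 days) ✗ → not eligible.
Floating Holidays — status full-time ✓; service 91 days ≥ 30 days ✓; rating 3 ≥ 2 ✓ → eligible.
Childcare Subsidy — status full-time ✓; service 91 days < 24 months (≈720 days) ✗ → not eligible.

Floating Holidays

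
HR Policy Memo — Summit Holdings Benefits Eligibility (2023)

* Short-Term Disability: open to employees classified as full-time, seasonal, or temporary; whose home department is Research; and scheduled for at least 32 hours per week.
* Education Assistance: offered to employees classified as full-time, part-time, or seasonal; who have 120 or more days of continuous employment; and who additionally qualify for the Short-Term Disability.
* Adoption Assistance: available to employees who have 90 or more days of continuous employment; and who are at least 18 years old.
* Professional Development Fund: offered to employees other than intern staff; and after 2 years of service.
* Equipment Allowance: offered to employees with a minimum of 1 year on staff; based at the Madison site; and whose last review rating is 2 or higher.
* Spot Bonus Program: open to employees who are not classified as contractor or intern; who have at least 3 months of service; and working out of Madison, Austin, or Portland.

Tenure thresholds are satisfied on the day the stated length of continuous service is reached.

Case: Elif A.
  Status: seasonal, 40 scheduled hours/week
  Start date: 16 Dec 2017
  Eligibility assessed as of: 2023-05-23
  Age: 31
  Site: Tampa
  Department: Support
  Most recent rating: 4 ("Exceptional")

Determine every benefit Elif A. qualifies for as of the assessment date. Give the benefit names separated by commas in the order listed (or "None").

Adoption Assistance, Professional Development Fund

Service from 16 Dec 2017 to 2023-05-23: 1984 days.
Short-Term Disability — status seasonal ✓; dept Support ✗ → not eligible.
Education Assistance — status seasonal ✓; service 1984 days ≥ 120 days ✓; not eligible for Short-Term Disability ✗ → not eligible.
Adoption Assistance — service 1984 days ≥ 90 days ✓; age 31 ≥ 18 ✓ → eligible.
Professional Development Fund — status seasonal ✓ (not excluded); service 1984 days ≥ 2 years (≈730 days) ✓ → eligible.
Equipment Allowance — service 1984 days ≥ 1 year (≈365 days) ✓; site Tampa ✗ (not Madison) → not eligible.
Spot Bonus Program — status seasonal ✓ (not excluded); service 1984 days ≥ 3 months (≈90 days) ✓; site Tampa ✗ (not Madison, Austin, or Portland) → not eligible.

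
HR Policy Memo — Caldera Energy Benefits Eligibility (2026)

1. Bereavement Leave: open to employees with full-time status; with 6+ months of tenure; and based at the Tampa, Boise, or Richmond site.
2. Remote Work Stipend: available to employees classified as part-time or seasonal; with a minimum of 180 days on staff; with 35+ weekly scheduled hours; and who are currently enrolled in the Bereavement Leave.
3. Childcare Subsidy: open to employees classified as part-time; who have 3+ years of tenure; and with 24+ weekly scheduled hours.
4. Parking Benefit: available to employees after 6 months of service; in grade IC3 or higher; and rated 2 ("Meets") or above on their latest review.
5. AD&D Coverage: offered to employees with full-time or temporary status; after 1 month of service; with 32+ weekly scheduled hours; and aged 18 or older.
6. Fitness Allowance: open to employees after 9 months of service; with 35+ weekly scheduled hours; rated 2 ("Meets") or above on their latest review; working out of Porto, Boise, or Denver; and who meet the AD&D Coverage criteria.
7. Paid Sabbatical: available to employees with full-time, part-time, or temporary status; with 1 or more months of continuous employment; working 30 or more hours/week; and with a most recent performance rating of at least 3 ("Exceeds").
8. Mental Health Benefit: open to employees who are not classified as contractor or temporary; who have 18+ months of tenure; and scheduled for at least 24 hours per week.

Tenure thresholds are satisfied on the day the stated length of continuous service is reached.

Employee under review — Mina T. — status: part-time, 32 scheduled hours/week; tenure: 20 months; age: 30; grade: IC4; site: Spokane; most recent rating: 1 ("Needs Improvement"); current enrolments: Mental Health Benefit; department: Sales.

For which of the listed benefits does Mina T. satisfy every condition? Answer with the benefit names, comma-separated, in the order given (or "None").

Mental Health Benefit

Bereavement Leave — status part-time ✗ (requires full-time) → not eligible.
Remote Work Stipend — status part-time ✓; service 20 months ≥ 180 days ✓; 32 hrs/wk < 35 ✗ → not eligible.
Childcare Subsidy — status part-time ✓; service 20 months < 3 years (≈1095 days) ✗ → not eligible.
Parking Benefit — service 20 months ≥ 6 months ✓; grade IC4 ≥ IC3 ✓; rating 1 < 2 ✗ → not eligible.
AD&D Coverage — status part-time ✗ (requires full-time or temporary) → not eligible.
Fitness Allowance — service 20 months ≥ 9 months ✓; 32 hrs/wk < 35 ✗ → not eligible.
Paid Sabbatical — status part-time ✓; service 20 months ≥ 1 month ✓; 32 hrs/wk ≥ 30 ✓; rating 1 < 3 ✗ → not eligible.
Mental Health Benefit — status part-time ✓ (not excluded); service 20 months ≥ 18 months ✓; 32 hrs/wk ≥ 24 ✓ → eligible.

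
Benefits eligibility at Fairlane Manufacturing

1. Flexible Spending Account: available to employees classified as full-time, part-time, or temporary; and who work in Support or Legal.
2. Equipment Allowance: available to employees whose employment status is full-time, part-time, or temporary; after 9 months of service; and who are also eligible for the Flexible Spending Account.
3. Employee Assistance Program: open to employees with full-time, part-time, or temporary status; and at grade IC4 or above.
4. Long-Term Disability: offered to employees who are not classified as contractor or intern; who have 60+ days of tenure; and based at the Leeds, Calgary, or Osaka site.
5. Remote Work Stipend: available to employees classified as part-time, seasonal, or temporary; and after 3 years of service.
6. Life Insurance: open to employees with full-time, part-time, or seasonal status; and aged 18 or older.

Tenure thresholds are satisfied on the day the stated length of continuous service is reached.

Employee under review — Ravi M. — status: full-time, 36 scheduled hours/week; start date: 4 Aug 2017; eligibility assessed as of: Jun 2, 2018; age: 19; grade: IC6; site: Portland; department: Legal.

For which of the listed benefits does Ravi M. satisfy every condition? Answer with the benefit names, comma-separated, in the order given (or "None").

Service from 4 Aug 2017 to Jun 2, 2018: 302 days.
Flexible Spending Account — status full-time ✓; dept Legal ✓ → eligible.
Equipment Allowance — status full-time ✓; service 302 days ≥ 9 months (≈270 days) ✓; eligible for Flexible Spending Account ✓ → eligible.
Employee Assistance Program — status full-time ✓; grade IC6 ≥ IC4 ✓ → eligible.
Long-Term Disability — status full-time ✓ (not excluded); service 302 days ≥ 60 days ✓; site Portland ✗ (not Leeds, Calgary, or Osaka) → not eligible.
Remote Work Stipend — status full-time ✗ (requires part-time, seasonal, or temporary) → not eligible.
Life Insurance — status full-time ✓; age 19 ≥ 18 ✓ → eligible.

Flexible Spending Account, Equipment Allowance, Employee Assistance Program, Life Insurance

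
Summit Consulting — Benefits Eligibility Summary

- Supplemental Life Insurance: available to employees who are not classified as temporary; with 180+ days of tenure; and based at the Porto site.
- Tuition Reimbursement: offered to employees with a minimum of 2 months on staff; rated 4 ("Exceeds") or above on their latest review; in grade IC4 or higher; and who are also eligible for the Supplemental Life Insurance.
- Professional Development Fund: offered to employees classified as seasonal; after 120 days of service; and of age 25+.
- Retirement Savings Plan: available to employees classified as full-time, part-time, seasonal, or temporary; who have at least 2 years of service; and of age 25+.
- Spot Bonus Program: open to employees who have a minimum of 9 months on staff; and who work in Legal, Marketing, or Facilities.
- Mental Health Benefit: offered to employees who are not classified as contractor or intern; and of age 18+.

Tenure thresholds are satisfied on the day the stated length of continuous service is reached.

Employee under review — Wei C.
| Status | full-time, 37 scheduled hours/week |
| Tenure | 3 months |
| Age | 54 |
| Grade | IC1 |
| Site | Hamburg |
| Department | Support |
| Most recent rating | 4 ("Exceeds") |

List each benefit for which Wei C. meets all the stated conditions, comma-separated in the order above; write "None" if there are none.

Mental Health Benefit

Supplemental Life Insurance — status full-time ✓ (not excluded); service 3 months < 180 days ✗ → not eligible.
Tuition Reimbursement — service 3 months ≥ 2 months ✓; rating 4 ≥ 4 ✓; grade IC1 < IC4 ✗ → not eligible.
Professional Development Fund — status full-time ✗ (requires seasonal) → not eligible.
Retirement Savings Plan — status full-time ✓; service 3 months < 2 years (≈730 days) ✗ → not eligible.
Spot Bonus Program — service 3 months < 9 months ✗ → not eligible.
Mental Health Benefit — status full-time ✓ (not excluded); age 54 ≥ 18 ✓ → eligible.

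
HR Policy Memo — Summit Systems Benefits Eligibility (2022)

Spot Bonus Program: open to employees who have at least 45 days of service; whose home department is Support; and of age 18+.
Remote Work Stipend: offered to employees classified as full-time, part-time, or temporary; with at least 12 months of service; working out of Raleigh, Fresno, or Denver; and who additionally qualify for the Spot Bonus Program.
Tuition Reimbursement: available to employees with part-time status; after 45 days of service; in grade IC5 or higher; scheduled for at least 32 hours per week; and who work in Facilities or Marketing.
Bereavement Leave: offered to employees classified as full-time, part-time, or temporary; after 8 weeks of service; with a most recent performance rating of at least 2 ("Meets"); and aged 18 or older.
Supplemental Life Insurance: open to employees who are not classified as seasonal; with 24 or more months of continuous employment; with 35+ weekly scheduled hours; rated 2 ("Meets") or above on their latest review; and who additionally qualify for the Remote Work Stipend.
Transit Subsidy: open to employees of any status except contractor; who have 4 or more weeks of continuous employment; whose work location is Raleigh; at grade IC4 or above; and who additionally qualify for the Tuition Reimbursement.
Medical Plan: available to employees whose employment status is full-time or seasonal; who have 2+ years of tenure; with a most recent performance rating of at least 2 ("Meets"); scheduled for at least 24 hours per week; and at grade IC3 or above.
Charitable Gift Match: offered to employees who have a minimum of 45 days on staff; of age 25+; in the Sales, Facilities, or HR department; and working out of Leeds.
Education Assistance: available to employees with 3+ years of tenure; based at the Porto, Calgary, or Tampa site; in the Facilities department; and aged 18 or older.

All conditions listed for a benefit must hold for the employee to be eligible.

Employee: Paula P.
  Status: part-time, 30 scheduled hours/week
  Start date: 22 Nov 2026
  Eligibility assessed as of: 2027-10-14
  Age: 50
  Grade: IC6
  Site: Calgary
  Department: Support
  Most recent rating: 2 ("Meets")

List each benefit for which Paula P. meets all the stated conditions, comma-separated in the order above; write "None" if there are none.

Service from 22 Nov 2026 to 2027-10-14: 326 days.
Spot Bonus Program — service 326 days ≥ 45 days ✓; dept Support ✓; age 50 ≥ 18 ✓ → eligible.
Remote Work Stipend — status part-time ✓; service 326 days < 12 months (≈360 days) ✗ → not eligible.
Tuition Reimbursement — status part-time ✓; service 326 days ≥ 45 days ✓; grade IC6 ≥ IC5 ✓; 30 hrs/wk < 32 ✗ → not eligible.
Bereavement Leave — status part-time ✓; service 326 days ≥ 8 weeks (≈56 days) ✓; rating 2 ≥ 2 ✓; age 50 ≥ 18 ✓ → eligible.
Supplemental Life Insurance — status part-time ✓ (not excluded); service 326 days < 24 months (≈720 days) ✗ → not eligible.
Transit Subsidy — status part-time ✓ (not excluded); service 326 days ≥ 4 weeks (≈28 days) ✓; site Calgary ✗ (not Raleigh) → not eligible.
Medical Plan — status part-time ✗ (requires full-time or seasonal) → not eligible.
Charitable Gift Match — service 326 days ≥ 45 days ✓; age 50 ≥ 25 ✓; dept Support ✗ → not eligible.
Education Assistance — service 326 days < 3 years (≈1095 days) ✗ → not eligible.

Spot Bonus Program, Bereavement Leave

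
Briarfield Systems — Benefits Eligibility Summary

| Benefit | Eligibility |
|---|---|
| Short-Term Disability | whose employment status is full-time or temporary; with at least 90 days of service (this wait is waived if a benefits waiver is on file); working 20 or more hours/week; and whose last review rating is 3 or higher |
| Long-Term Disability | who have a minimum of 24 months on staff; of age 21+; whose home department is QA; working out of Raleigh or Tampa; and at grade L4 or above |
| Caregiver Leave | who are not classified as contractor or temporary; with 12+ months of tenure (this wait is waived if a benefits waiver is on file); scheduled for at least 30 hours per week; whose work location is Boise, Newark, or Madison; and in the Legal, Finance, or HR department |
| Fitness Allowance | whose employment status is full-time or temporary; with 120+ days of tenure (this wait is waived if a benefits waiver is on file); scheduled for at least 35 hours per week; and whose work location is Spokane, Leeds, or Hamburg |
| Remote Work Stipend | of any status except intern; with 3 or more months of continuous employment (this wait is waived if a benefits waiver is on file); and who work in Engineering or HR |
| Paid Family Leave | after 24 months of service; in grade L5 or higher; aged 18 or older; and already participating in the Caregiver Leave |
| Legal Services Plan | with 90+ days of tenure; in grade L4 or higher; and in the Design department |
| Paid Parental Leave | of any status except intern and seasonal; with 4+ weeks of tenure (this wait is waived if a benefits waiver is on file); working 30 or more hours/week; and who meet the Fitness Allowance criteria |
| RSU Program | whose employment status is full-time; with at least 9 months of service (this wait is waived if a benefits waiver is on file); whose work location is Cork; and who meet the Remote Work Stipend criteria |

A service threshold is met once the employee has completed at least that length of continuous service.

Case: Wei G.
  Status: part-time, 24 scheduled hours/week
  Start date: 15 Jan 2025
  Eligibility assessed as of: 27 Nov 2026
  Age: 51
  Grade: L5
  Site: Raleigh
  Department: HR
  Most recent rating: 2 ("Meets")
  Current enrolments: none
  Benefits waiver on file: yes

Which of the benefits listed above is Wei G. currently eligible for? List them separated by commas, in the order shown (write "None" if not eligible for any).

Remote Work Stipend

Service from 15 Jan 2025 to 27 Nov 2026: 681 days.
Short-Term Disability — status part-time ✗ (requires full-time or temporary) → not eligible.
Long-Term Disability — service 681 days < 24 months (≈720 days) ✗ → not eligible.
Caregiver Leave — status part-time ✓ (not excluded); benefits waiver on file ✓; 24 hrs/wk < 30 ✗ → not eligible.
Fitness Allowance — status part-time ✗ (requires full-time or temporary) → not eligible.
Remote Work Stipend — status part-time ✓ (not excluded); benefits waiver on file ✓; dept HR ✓ → eligible.
Paid Family Leave — service 681 days < 24 months (≈720 days) ✗ → not eligible.
Legal Services Plan — service 681 days ≥ 90 days ✓; grade L5 ≥ L4 ✓; dept HR ✗ → not eligible.
Paid Parental Leave — status part-time ✓ (not excluded); benefits waiver on file ✓; 24 hrs/wk < 30 ✗ → not eligible.
RSU Program — status part-time ✗ (requires full-time) → not eligible.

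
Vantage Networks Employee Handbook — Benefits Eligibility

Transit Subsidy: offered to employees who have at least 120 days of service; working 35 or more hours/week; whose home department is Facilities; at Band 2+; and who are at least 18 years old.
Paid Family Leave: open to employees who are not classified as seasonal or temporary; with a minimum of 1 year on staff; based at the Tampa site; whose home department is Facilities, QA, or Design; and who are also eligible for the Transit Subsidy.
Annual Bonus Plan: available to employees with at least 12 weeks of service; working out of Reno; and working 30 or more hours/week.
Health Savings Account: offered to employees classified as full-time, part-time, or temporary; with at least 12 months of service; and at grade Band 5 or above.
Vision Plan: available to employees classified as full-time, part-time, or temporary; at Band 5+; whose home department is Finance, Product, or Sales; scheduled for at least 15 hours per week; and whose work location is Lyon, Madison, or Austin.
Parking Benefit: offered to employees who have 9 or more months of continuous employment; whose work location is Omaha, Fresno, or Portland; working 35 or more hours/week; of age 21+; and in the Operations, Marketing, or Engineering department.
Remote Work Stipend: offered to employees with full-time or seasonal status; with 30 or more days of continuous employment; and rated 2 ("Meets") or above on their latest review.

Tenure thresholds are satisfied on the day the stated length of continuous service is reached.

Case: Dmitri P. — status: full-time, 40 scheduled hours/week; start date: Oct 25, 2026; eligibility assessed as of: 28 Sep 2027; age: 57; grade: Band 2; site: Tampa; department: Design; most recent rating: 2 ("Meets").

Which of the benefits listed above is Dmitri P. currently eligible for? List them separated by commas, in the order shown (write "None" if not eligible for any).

Service from Oct 25, 2026 to 28 Sep 2027: 338 days.
Transit Subsidy — service 338 days ≥ 120 days ✓; 40 hrs/wk ≥ 35 ✓; dept Design ✗ → not eligible.
Paid Family Leave — status full-time ✓ (not excluded); service 338 days < 1 year (≈365 days) ✗ → not eligible.
Annual Bonus Plan — service 338 days ≥ 12 weeks (≈84 days) ✓; site Tampa ✗ (not Reno) → not eligible.
Health Savings Account — status full-time ✓; service 338 days < 12 months (≈360 days) ✗ → not eligible.
Vision Plan — status full-time ✓; grade Band 2 < Band 5 ✗ → not eligible.
Parking Benefit — service 338 days ≥ 9 months (≈270 days) ✓; site Tampa ✗ (not Omaha, Fresno, or Portland) → not eligible.
Remote Work Stipend — status full-time ✓; service 338 days ≥ 30 days ✓; rating 2 ≥ 2 ✓ → eligible.

Remote Work Stipend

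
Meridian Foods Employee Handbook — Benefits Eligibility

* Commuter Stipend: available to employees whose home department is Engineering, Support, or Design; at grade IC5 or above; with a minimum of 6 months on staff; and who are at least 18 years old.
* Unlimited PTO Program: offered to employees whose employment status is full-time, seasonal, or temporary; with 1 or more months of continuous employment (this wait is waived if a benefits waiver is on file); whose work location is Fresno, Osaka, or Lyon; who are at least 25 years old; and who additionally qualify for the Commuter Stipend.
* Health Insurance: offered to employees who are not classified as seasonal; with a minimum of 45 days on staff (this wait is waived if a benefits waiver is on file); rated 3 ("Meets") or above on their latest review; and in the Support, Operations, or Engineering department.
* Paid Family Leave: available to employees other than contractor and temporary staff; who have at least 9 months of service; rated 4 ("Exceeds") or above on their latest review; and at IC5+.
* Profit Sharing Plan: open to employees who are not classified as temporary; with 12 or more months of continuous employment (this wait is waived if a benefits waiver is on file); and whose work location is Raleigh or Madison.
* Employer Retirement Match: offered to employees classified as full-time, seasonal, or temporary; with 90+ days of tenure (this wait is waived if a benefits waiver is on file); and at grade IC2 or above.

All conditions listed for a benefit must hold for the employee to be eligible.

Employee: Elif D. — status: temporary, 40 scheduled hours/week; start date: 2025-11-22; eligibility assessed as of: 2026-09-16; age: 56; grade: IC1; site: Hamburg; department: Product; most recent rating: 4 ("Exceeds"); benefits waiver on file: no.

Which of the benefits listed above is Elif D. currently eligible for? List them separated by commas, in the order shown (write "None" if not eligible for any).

Service from 2025-11-22 to 2026-09-16: 298 days.
Commuter Stipend — dept Product ✗ → not eligible.
Unlimited PTO Program — status temporary ✓; no waiver, service 298 days ≥ 1 month (≈30 days) ✓; site Hamburg ✗ (not Fresno, Osaka, or Lyon) → not eligible.
Health Insurance — status temporary ✓ (not excluded); no waiver, service 298 days ≥ 45 days ✓; rating 4 ≥ 3 ✓; dept Product ✗ → not eligible.
Paid Family Leave — status temporary ✗ (excluded) → not eligible.
Profit Sharing Plan — status temporary ✗ (excluded) → not eligible.
Employer Retirement Match — status temporary ✓; no waiver, service 298 days ≥ 90 days ✓; grade IC1 < IC2 ✗ → not eligible.

None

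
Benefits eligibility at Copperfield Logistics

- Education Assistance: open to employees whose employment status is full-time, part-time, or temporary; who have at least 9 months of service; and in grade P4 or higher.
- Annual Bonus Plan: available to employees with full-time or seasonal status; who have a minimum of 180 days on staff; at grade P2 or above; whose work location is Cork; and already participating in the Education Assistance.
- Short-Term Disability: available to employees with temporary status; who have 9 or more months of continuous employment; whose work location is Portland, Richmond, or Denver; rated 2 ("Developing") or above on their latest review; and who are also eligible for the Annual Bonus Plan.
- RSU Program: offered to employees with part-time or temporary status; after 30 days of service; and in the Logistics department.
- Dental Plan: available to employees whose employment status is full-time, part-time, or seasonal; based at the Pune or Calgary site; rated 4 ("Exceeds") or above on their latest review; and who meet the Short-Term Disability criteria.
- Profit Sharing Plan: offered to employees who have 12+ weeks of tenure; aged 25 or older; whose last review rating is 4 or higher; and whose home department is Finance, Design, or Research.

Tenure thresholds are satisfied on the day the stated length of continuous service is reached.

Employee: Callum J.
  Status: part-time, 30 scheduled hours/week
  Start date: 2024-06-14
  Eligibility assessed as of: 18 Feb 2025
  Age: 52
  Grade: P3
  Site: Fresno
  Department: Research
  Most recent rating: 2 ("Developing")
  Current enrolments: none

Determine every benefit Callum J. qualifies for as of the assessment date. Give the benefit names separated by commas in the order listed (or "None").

None

Service from 2024-06-14 to 18 Feb 2025: 249 days.
Education Assistance — status part-time ✓; service 249 days < 9 months (≈270 days) ✗ → not eligible.
Annual Bonus Plan — status part-time ✗ (requires full-time or seasonal) → not eligible.
Short-Term Disability — status part-time ✗ (requires temporary) → not eligible.
RSU Program — status part-time ✓; service 249 days ≥ 30 days ✓; dept Research ✗ → not eligible.
Dental Plan — status part-time ✓; site Fresno ✗ (not Pune or Calgary) → not eligible.
Profit Sharing Plan — service 249 days ≥ 12 weeks (≈84 days) ✓; age 52 ≥ 25 ✓; rating 2 < 4 ✗ → not eligible.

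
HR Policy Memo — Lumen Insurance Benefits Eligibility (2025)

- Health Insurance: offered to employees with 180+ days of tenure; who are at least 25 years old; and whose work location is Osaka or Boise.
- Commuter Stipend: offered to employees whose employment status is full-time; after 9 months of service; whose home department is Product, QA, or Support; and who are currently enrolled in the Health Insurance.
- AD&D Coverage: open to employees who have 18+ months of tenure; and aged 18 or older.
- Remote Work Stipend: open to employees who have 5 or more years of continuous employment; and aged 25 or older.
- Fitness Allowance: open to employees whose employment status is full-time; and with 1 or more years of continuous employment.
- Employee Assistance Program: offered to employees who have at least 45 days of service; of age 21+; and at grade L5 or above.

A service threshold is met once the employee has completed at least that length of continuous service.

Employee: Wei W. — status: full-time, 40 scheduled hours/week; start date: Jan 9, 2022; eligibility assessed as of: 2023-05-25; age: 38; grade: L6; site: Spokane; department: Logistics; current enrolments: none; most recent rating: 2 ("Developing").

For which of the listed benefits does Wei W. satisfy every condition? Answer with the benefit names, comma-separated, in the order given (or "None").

Fitness Allowance, Employee Assistance Program

Service from Jan 9, 2022 to 2023-05-25: 501 days.
Health Insurance — service 501 days ≥ 180 days ✓; age 38 ≥ 25 ✓; site Spokane ✗ (not Osaka or Boise) → not eligible.
Commuter Stipend — status full-time ✓; service 501 days ≥ 9 months (≈270 days) ✓; dept Logistics ✗ → not eligible.
AD&D Coverage — service 501 days < 18 months (≈540 days) ✗ → not eligible.
Remote Work Stipend — service 501 days < 5 years (≈1825 days) ✗ → not eligible.
Fitness Allowance — status full-time ✓; service 501 days ≥ 1 year (≈365 days) ✓ → eligible.
Employee Assistance Program — service 501 days ≥ 45 days ✓; age 38 ≥ 21 ✓; grade L6 ≥ L5 ✓ → eligible.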